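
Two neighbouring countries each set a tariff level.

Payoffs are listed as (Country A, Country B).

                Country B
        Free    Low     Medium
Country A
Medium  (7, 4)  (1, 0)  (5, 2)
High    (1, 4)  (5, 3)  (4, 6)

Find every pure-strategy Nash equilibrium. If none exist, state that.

(Medium, Free)

(Medium, Free): Country A gets 7, best alternative 1; Country B gets 4, best alternative 2. No profitable deviation — NE.
(Medium, Low): Country A can switch to High (1 → 5). Not NE.
(Medium, Medium): Country B can switch to Free (2 → 4). Not NE.
(High, Free): Country A can switch to Medium (1 → 7). Not NE.
(High, Low): Country B can switch to Free (3 → 4). Not NE.
(High, Medium): Country A can switch to Medium (4 → 5). Not NE.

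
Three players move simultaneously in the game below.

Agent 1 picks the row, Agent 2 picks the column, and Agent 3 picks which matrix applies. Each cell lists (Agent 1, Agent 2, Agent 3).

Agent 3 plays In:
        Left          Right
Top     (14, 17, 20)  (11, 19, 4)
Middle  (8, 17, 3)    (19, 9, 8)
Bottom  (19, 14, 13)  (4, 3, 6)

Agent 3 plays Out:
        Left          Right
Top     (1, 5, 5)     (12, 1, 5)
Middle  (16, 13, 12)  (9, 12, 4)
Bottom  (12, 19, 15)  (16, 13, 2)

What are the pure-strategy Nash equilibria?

(Middle, Left, Out)

(Top, Left, In): Agent 1 can switch to Bottom (14 → 19). Not NE.
(Top, Left, Out): Agent 1 can switch to Middle (1 → 16). Not NE.
(Top, Right, In): Agent 1 can switch to Middle (11 → 19). Not NE.
(Top, Right, Out): Agent 1 can switch to Bottom (12 → 16). Not NE.
(Middle, Left, In): Agent 1 can switch to Top (8 → 14). Not NE.
(Middle, Left, Out): Agent 1 gets 16, best alternative 12; Agent 2 gets 13, best alternative 12; Agent 3 gets 12, best alternative 3. No profitable deviation — NE.
(Middle, Right, In): Agent 2 can switch to Left (9 → 17). Not NE.
(Middle, Right, Out): Agent 1 can switch to Top (9 → 12). Not NE.
(Bottom, Left, In): Agent 3 can switch to Out (13 → 15). Not NE.
(Bottom, Left, Out): Agent 1 can switch to Middle (12 → 16). Not NE.
(Bottom, Right, In): Agent 1 can switch to Top (4 → 11). Not NE.
(Bottom, Right, Out): Agent 2 can switch to Left (13 → 19). Not NE.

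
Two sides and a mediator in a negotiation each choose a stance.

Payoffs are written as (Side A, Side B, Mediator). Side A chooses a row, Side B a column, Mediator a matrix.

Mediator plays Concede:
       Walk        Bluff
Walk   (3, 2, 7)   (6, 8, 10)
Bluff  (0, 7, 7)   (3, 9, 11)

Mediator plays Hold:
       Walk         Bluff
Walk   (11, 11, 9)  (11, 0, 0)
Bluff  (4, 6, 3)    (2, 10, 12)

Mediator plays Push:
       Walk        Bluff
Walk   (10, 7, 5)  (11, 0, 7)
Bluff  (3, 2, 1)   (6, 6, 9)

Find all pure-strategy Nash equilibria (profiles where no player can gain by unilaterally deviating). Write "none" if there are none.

(Walk, Walk, Concede): Side B can switch to Bluff (2 → 8). Not NE.
(Walk, Walk, Hold): Side A gets 11, best alternative 4; Side B gets 11, best alternative 0; Mediator gets 9, best alternative 7. No profitable deviation — NE.
(Walk, Walk, Push): Mediator can switch to Concede (5 → 7). Not NE.
(Walk, Bluff, Concede): Side A gets 6, best alternative 3; Side B gets 8, best alternative 2; Mediator gets 10, best alternative 7. No profitable deviation — NE.
(Walk, Bluff, Hold): Side B can switch to Walk (0 → 11). Not NE.
(Walk, Bluff, Push): Side B can switch to Walk (0 → 7). Not NE.
(Bluff, Walk, Concede): Side A can switch to Walk (0 → 3). Not NE.
(Bluff, Walk, Hold): Side A can switch to Walk (4 → 11). Not NE.
(The remaining 4 profiles each have a profitable deviation by the same check.)

(Walk, Walk, Hold), (Walk, Bluff, Concede)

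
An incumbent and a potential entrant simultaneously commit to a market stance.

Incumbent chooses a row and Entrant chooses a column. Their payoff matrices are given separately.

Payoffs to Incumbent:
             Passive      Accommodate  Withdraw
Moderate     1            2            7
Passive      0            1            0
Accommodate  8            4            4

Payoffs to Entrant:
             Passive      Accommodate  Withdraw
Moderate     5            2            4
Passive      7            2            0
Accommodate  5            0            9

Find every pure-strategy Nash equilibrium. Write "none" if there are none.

none

Incumbent against Passive: payoffs 1, 0, 8 → best response Accommodate.
Incumbent against Accommodate: payoffs 2, 1, 4 → best response Accommodate.
Incumbent against Withdraw: payoffs 7, 0, 4 → best response Moderate.
Entrant against Moderate: payoffs 5, 2, 4 → best response Passive.
Entrant against Passive: payoffs 7, 2, 0 → best response Passive.
Entrant against Accommodate: payoffs 5, 0, 9 → best response Withdraw.
No profile is a mutual best response for all players.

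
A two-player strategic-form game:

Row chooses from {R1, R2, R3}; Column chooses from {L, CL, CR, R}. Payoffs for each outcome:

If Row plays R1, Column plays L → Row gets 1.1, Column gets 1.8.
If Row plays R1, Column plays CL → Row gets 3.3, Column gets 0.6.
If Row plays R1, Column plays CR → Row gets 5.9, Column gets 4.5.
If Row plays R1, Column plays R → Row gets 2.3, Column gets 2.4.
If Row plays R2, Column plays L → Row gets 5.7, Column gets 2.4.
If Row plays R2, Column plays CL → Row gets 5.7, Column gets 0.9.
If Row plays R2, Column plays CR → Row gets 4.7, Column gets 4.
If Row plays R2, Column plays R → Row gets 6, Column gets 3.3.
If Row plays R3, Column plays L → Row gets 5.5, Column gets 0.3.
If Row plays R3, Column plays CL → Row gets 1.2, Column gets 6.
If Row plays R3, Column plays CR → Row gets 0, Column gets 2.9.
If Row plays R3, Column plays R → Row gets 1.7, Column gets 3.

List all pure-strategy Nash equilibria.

Row against L: payoffs 1.1, 5.7, 5.5 → best response R2.
Row against CL: payoffs 3.3, 5.7, 1.2 → best response R2.
Row against CR: payoffs 5.9, 4.7, 0 → best response R1.
Row against R: payoffs 2.3, 6, 1.7 → best response R2.
Column against R1: payoffs 1.8, 0.6, 4.5, 2.4 → best response CR.
Column against R2: payoffs 2.4, 0.9, 4, 3.3 → best response CR.
Column against R3: payoffs 0.3, 6, 2.9, 3 → best response CL.
Mutual best responses: (R1, CR).

Pure NE: (R1, CR)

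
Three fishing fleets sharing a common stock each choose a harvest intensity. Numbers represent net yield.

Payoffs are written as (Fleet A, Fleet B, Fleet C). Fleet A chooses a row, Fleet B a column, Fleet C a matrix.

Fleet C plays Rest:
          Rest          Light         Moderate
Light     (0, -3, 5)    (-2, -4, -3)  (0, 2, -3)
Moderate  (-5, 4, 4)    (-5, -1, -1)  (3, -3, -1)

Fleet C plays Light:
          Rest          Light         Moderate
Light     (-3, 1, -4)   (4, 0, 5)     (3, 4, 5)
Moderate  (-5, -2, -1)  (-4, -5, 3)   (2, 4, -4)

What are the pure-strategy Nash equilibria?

The unique pure-strategy Nash equilibrium is (Light, Moderate, Light).

For each strategy profile, look for a profitable unilateral deviation.
(Light, Rest, Rest): Fleet B can switch to Moderate (-3 → 2). Not NE.
(Light, Rest, Light): Fleet B can switch to Moderate (1 → 4). Not NE.
(Light, Light, Rest): Fleet B can switch to Rest (-4 → -3). Not NE.
(Light, Light, Light): Fleet B can switch to Rest (0 → 1). Not NE.
(Light, Moderate, Rest): Fleet A can switch to Moderate (0 → 3). Not NE.
(Light, Moderate, Light): Fleet A gets 3, best alternative 2; Fleet B gets 4, best alternative 1; Fleet C gets 5, best alternative -3. No profitable deviation — NE.
(Moderate, Rest, Rest): Fleet A can switch to Light (-5 → 0). Not NE.
(Moderate, Rest, Light): Fleet A can switch to Light (-5 → -3). Not NE.
(Moderate, Light, Rest): Fleet A can switch to Light (-5 → -2). Not NE.
(Moderate, Light, Light): Fleet A can switch to Light (-4 → 4). Not NE.
(Moderate, Moderate, Rest): Fleet B can switch to Rest (-3 → 4). Not NE.
(The remaining 1 profile has a profitable deviation by the same check.)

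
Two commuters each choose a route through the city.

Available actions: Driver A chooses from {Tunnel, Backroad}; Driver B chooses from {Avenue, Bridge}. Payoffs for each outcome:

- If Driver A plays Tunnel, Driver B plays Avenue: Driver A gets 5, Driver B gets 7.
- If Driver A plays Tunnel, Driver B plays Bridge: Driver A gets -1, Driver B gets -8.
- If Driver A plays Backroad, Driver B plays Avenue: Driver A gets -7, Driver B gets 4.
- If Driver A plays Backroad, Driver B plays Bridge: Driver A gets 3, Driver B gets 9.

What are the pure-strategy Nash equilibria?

(Tunnel, Avenue); (Backroad, Bridge)

(Tunnel, Avenue): Driver A gets 5, best alternative -7; Driver B gets 7, best alternative -8. No profitable deviation — NE.
(Tunnel, Bridge): Driver A can switch to Backroad (-1 → 3). Not NE.
(Backroad, Avenue): Driver A can switch to Tunnel (-7 → 5). Not NE.
(Backroad, Bridge): Driver A gets 3, best alternative -1; Driver B gets 9, best alternative 4. No profitable deviation — NE.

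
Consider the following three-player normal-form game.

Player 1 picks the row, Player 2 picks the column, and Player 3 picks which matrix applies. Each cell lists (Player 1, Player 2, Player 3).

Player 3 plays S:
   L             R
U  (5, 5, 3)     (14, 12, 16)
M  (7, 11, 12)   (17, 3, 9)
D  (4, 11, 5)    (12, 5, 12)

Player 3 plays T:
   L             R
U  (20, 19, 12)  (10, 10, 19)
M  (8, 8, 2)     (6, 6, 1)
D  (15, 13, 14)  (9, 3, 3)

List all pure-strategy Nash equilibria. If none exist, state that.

(U, L, S): Player 1 can switch to M (5 → 7). Not NE.
(U, L, T): Player 1 gets 20, best alternative 15; Player 2 gets 19, best alternative 10; Player 3 gets 12, best alternative 3. No profitable deviation — NE.
(U, R, S): Player 1 can switch to M (14 → 17). Not NE.
(U, R, T): Player 2 can switch to L (10 → 19). Not NE.
(M, L, S): Player 1 gets 7, best alternative 5; Player 2 gets 11, best alternative 3; Player 3 gets 12, best alternative 2. No profitable deviation — NE.
(M, L, T): Player 1 can switch to U (8 → 20). Not NE.
(M, R, S): Player 2 can switch to L (3 → 11). Not NE.
(M, R, T): Player 1 can switch to U (6 → 10). Not NE.
(The remaining 4 profiles each have a profitable deviation by the same check.)

The pure Nash equilibria are (U, L, T), (M, L, S).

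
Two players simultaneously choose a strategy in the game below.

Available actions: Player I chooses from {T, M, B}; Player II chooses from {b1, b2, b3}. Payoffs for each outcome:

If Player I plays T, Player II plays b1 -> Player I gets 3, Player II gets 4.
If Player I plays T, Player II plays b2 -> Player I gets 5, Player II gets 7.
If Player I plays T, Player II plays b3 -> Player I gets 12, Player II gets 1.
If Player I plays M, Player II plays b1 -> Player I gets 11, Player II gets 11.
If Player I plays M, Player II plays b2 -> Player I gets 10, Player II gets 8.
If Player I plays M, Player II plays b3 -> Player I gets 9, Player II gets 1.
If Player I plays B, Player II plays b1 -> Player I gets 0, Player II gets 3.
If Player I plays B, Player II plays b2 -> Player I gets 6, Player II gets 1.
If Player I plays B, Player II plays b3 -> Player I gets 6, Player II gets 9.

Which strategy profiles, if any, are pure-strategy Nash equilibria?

Pure NE: (M, b1)

Player I against b1: payoffs 3, 11, 0 → best response M.
Player I against b2: payoffs 5, 10, 6 → best response M.
Player I against b3: payoffs 12, 9, 6 → best response T.
Player II against T: payoffs 4, 7, 1 → best response b2.
Player II against M: payoffs 11, 8, 1 → best response b1.
Player II against B: payoffs 3, 1, 9 → best response b3.
Mutual best responses: (M, b1).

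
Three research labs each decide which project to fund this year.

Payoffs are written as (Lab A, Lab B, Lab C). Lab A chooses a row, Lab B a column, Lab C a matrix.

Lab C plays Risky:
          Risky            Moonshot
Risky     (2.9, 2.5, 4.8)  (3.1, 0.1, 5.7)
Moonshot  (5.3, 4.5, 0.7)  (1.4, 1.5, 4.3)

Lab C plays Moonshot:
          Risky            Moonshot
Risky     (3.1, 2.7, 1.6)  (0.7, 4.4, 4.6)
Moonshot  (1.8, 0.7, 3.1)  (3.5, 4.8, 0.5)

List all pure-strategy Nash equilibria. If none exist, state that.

For each strategy profile, look for a profitable unilateral deviation.
(Risky, Risky, Risky): Lab A can switch to Moonshot (2.9 → 5.3). Not NE.
(Risky, Risky, Moonshot): Lab B can switch to Moonshot (2.7 → 4.4). Not NE.
(Risky, Moonshot, Risky): Lab B can switch to Risky (0.1 → 2.5). Not NE.
(Risky, Moonshot, Moonshot): Lab A can switch to Moonshot (0.7 → 3.5). Not NE.
(Moonshot, Risky, Risky): Lab C can switch to Moonshot (0.7 → 3.1). Not NE.
(Moonshot, Risky, Moonshot): Lab A can switch to Risky (1.8 → 3.1). Not NE.
(Moonshot, Moonshot, Risky): Lab A can switch to Risky (1.4 → 3.1). Not NE.
(Moonshot, Moonshot, Moonshot): Lab C can switch to Risky (0.5 → 4.3). Not NE.

none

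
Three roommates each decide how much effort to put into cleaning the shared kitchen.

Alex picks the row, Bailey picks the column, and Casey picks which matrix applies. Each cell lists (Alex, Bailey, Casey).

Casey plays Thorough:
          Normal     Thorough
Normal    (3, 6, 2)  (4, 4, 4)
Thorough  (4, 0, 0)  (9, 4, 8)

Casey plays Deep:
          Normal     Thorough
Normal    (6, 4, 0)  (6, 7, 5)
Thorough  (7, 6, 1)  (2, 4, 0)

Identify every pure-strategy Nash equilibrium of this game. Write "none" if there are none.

(Normal, Normal, Thorough): Alex can switch to Thorough (3 → 4). Not NE.
(Normal, Normal, Deep): Alex can switch to Thorough (6 → 7). Not NE.
(Normal, Thorough, Thorough): Alex can switch to Thorough (4 → 9). Not NE.
(Normal, Thorough, Deep): Alex gets 6, best alternative 2; Bailey gets 7, best alternative 4; Casey gets 5, best alternative 4. No profitable deviation — NE.
(Thorough, Normal, Thorough): Bailey can switch to Thorough (0 → 4). Not NE.
(Thorough, Normal, Deep): Alex gets 7, best alternative 6; Bailey gets 6, best alternative 4; Casey gets 1, best alternative 0. No profitable deviation — NE.
(Thorough, Thorough, Thorough): Alex gets 9, best alternative 4; Bailey gets 4, best alternative 0; Casey gets 8, best alternative 0. No profitable deviation — NE.
(Thorough, Thorough, Deep): Alex can switch to Normal (2 → 6). Not NE.

(Normal, Thorough, Deep), (Thorough, Normal, Deep), (Thorough, Thorough, Thorough)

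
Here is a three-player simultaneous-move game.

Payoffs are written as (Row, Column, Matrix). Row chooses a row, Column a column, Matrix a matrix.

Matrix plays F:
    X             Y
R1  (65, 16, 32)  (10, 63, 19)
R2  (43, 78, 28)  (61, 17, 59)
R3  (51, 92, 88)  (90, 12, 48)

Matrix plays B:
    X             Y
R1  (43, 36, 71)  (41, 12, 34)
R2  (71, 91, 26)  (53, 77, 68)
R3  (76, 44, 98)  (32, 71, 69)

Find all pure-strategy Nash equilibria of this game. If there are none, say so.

Row against (X, F): payoffs 65, 43, 51 → best response R1.
Row against (X, B): payoffs 43, 71, 76 → best response R3.
Row against (Y, F): payoffs 10, 61, 90 → best response R3.
Row against (Y, B): payoffs 41, 53, 32 → best response R2.
Column against (R1, F): payoffs 16, 63 → best response Y.
Column against (R1, B): payoffs 36, 12 → best response X.
Column against (R2, F): payoffs 78, 17 → best response X.
Column against (R2, B): payoffs 91, 77 → best response X.
Column against (R3, F): payoffs 92, 12 → best response X.
Column against (R3, B): payoffs 44, 71 → best response Y.
Matrix against (R1, X): payoffs 32, 71 → best response B.
Matrix against (R1, Y): payoffs 19, 34 → best response B.
Matrix against (R2, X): payoffs 28, 26 → best response F.
Matrix against (R2, Y): payoffs 59, 68 → best response B.
Matrix against (R3, X): payoffs 88, 98 → best response B.
Matrix against (R3, Y): payoffs 48, 69 → best response B.
No profile is a mutual best response for all players.

none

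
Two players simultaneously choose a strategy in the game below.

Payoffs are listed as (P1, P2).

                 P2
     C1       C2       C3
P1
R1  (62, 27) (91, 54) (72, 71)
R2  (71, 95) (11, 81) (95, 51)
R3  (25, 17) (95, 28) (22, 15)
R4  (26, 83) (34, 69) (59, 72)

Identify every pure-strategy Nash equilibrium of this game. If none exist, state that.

For each player, find the best response to each opponent profile; mutual best responses are the pure NE.
P1 against C1: payoffs 62, 71, 25, 26 → best response R2.
P1 against C2: payoffs 91, 11, 95, 34 → best response R3.
P1 against C3: payoffs 72, 95, 22, 59 → best response R2.
P2 against R1: payoffs 27, 54, 71 → best response C3.
P2 against R2: payoffs 95, 81, 51 → best response C1.
P2 against R3: payoffs 17, 28, 15 → best response C2.
P2 against R4: payoffs 83, 69, 72 → best response C1.
Mutual best responses: (R2, C1); (R3, C2).

(R2, C1) and (R3, C2)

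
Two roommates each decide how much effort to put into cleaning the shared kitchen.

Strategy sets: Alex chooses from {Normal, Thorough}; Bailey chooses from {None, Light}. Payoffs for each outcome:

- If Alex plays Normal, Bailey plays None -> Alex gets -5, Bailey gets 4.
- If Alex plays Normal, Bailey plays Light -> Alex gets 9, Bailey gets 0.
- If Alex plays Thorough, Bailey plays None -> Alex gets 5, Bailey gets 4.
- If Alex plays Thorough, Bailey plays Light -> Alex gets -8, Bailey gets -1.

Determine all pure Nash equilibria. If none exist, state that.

The unique pure-strategy Nash equilibrium is (Thorough, None).

Alex against None: payoffs -5, 5 → best response Thorough.
Alex against Light: payoffs 9, -8 → best response Normal.
Bailey against Normal: payoffs 4, 0 → best response None.
Bailey against Thorough: payoffs 4, -1 → best response None.
Mutual best responses: (Thorough, None).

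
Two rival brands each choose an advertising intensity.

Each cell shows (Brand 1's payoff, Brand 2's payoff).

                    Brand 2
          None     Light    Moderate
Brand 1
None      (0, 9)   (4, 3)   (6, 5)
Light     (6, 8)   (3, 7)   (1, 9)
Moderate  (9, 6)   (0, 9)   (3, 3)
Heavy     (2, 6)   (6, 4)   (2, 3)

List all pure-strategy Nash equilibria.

(None, None): Brand 1 can switch to Light (0 → 6). Not NE.
(None, Light): Brand 1 can switch to Heavy (4 → 6). Not NE.
(None, Moderate): Brand 2 can switch to None (5 → 9). Not NE.
(Light, None): Brand 1 can switch to Moderate (6 → 9). Not NE.
(Light, Light): Brand 1 can switch to None (3 → 4). Not NE.
(Light, Moderate): Brand 1 can switch to None (1 → 6). Not NE.
(The remaining 6 profiles each have a profitable deviation by the same check.)

There is no pure-strategy Nash equilibrium.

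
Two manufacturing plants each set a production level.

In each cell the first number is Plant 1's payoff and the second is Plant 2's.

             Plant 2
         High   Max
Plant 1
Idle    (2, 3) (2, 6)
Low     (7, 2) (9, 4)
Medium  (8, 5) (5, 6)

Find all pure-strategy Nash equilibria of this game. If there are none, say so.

(Low, Max)

For each strategy profile, look for a profitable unilateral deviation.
(Idle, High): Plant 1 can switch to Low (2 → 7). Not NE.
(Idle, Max): Plant 1 can switch to Low (2 → 9). Not NE.
(Low, High): Plant 1 can switch to Medium (7 → 8). Not NE.
(Low, Max): Plant 1 gets 9, best alternative 5; Plant 2 gets 4, best alternative 2. No profitable deviation — NE.
(Medium, High): Plant 2 can switch to Max (5 → 6). Not NE.
(Medium, Max): Plant 1 can switch to Low (5 → 9). Not NE.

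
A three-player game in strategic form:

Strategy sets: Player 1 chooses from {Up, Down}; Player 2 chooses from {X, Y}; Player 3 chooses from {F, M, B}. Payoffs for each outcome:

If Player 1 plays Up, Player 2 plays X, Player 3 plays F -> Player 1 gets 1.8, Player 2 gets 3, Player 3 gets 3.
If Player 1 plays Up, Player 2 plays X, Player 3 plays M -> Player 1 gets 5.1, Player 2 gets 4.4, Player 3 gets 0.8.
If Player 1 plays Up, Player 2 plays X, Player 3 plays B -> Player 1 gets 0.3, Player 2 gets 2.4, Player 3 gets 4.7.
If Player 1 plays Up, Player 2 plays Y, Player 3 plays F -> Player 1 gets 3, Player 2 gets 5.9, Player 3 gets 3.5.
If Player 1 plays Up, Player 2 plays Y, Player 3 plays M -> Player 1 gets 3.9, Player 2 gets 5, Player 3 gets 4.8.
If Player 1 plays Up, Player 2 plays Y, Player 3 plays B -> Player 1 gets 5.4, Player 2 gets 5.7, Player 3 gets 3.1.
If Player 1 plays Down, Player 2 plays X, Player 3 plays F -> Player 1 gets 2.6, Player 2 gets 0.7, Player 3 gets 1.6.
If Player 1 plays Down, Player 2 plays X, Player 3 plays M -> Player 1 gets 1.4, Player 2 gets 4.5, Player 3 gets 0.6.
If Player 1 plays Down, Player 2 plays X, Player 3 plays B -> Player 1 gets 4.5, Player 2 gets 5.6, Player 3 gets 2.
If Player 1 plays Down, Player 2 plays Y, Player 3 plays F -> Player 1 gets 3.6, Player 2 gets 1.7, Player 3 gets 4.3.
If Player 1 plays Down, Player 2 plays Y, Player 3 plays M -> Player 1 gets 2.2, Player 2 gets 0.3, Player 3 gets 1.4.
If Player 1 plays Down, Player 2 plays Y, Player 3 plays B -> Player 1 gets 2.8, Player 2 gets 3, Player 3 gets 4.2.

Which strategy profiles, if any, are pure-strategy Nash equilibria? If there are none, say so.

Pure-strategy Nash equilibria: (Up, Y, M), (Down, X, B), (Down, Y, F)

Mark each player's best response to every combination of opponents' strategies; a profile where every player is best-responding is a pure Nash equilibrium.
Player 1 against (X, F): payoffs 1.8, 2.6 → best response Down.
Player 1 against (X, M): payoffs 5.1, 1.4 → best response Up.
Player 1 against (X, B): payoffs 0.3, 4.5 → best response Down.
Player 1 against (Y, F): payoffs 3, 3.6 → best response Down.
Player 1 against (Y, M): payoffs 3.9, 2.2 → best response Up.
Player 1 against (Y, B): payoffs 5.4, 2.8 → best response Up.
Player 2 against (Up, F): payoffs 3, 5.9 → best response Y.
Player 2 against (Up, M): payoffs 4.4, 5 → best response Y.
Player 2 against (Up, B): payoffs 2.4, 5.7 → best response Y.
Player 2 against (Down, F): payoffs 0.7, 1.7 → best response Y.
Player 2 against (Down, M): payoffs 4.5, 0.3 → best response X.
Player 2 against (Down, B): payoffs 5.6, 3 → best response X.
Player 3 against (Up, X): payoffs 3, 0.8, 4.7 → best response B.
Player 3 against (Up, Y): payoffs 3.5, 4.8, 3.1 → best response M.
Player 3 against (Down, X): payoffs 1.6, 0.6, 2 → best response B.
Player 3 against (Down, Y): payoffs 4.3, 1.4, 4.2 → best response F.
Mutual best responses: (Up, Y, M); (Down, X, B); (Down, Y, F).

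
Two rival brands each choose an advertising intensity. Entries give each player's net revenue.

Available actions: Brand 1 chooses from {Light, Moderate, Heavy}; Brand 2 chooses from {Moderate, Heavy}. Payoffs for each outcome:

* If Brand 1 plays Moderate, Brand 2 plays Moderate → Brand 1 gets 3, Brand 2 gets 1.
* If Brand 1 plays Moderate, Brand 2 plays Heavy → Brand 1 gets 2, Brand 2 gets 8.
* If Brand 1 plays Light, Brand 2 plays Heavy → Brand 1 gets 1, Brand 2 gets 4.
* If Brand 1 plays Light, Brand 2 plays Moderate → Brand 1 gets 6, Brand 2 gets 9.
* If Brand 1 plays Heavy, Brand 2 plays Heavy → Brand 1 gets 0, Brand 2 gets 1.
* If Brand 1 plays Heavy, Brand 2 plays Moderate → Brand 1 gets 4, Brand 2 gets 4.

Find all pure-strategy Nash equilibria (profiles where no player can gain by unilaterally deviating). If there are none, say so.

Check each profile: it is a Nash equilibrium iff no player can strictly gain by switching unilaterally.
(Light, Moderate): Brand 1 gets 6, best alternative 4; Brand 2 gets 9, best alternative 4. No profitable deviation — NE.
(Light, Heavy): Brand 1 can switch to Moderate (1 → 2). Not NE.
(Moderate, Moderate): Brand 1 can switch to Light (3 → 6). Not NE.
(Moderate, Heavy): Brand 1 gets 2, best alternative 1; Brand 2 gets 8, best alternative 1. No profitable deviation — NE.
(Heavy, Moderate): Brand 1 can switch to Light (4 → 6). Not NE.
(Heavy, Heavy): Brand 1 can switch to Light (0 → 1). Not NE.

Pure-strategy Nash equilibria: (Light, Moderate); (Moderate, Heavy)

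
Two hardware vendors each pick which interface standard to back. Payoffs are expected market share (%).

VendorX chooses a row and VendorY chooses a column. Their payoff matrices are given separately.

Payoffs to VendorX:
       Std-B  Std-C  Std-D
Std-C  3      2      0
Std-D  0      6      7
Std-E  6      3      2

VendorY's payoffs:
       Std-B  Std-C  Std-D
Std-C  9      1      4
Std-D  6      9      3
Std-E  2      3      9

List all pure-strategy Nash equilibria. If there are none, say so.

(Std-D, Std-C)

VendorX against Std-B: payoffs 3, 0, 6 → best response Std-E.
VendorX against Std-C: payoffs 2, 6, 3 → best response Std-D.
VendorX against Std-D: payoffs 0, 7, 2 → best response Std-D.
VendorY against Std-C: payoffs 9, 1, 4 → best response Std-B.
VendorY against Std-D: payoffs 6, 9, 3 → best response Std-C.
VendorY against Std-E: payoffs 2, 3, 9 → best response Std-D.
Mutual best responses: (Std-D, Std-C).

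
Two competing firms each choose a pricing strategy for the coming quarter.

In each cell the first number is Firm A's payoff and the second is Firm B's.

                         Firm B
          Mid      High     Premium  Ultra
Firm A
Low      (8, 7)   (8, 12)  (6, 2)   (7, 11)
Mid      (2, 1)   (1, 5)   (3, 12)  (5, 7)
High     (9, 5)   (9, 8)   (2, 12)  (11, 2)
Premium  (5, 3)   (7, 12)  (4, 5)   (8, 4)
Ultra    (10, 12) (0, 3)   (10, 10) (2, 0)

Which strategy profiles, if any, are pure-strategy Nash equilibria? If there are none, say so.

Firm A against Mid: payoffs 8, 2, 9, 5, 10 → best response Ultra.
Firm A against High: payoffs 8, 1, 9, 7, 0 → best response High.
Firm A against Premium: payoffs 6, 3, 2, 4, 10 → best response Ultra.
Firm A against Ultra: payoffs 7, 5, 11, 8, 2 → best response High.
Firm B against Low: payoffs 7, 12, 2, 11 → best response High.
Firm B against Mid: payoffs 1, 5, 12, 7 → best response Premium.
Firm B against High: payoffs 5, 8, 12, 2 → best response Premium.
Firm B against Premium: payoffs 3, 12, 5, 4 → best response High.
Firm B against Ultra: payoffs 12, 3, 10, 0 → best response Mid.
Mutual best responses: (Ultra, Mid).

(Ultra, Mid)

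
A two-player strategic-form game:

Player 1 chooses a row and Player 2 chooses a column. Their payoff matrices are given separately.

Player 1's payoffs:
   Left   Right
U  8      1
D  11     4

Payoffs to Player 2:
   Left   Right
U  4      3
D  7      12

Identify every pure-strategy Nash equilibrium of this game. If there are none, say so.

Player 1 against Left: payoffs 8, 11 → best response D.
Player 1 against Right: payoffs 1, 4 → best response D.
Player 2 against U: payoffs 4, 3 → best response Left.
Player 2 against D: payoffs 7, 12 → best response Right.
Mutual best responses: (D, Right).

Pure NE: (D, Right)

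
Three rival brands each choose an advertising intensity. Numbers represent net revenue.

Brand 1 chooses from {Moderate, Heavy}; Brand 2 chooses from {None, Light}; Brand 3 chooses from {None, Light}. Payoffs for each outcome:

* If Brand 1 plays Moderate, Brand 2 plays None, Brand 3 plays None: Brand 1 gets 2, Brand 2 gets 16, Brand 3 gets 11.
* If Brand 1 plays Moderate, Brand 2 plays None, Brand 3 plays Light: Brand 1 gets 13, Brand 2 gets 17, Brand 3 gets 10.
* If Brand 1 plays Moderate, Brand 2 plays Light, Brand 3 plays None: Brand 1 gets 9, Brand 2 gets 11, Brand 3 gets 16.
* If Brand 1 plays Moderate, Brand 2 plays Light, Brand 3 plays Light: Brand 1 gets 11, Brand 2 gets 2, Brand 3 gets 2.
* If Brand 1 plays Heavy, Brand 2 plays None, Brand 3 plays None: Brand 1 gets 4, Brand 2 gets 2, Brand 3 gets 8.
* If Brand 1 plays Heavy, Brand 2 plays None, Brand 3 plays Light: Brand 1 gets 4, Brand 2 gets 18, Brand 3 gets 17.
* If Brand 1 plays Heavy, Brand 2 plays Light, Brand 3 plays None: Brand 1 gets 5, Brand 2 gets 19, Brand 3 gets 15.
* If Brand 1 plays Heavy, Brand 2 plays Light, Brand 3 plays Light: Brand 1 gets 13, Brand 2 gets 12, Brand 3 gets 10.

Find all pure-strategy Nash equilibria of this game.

This game has no pure Nash equilibrium.

Check each profile: it is a Nash equilibrium iff no player can strictly gain by switching unilaterally.
(Moderate, None, None): Brand 1 can switch to Heavy (2 → 4). Not NE.
(Moderate, None, Light): Brand 3 can switch to None (10 → 11). Not NE.
(Moderate, Light, None): Brand 2 can switch to None (11 → 16). Not NE.
(Moderate, Light, Light): Brand 1 can switch to Heavy (11 → 13). Not NE.
(Heavy, None, None): Brand 2 can switch to Light (2 → 19). Not NE.
(Heavy, None, Light): Brand 1 can switch to Moderate (4 → 13). Not NE.
(Heavy, Light, None): Brand 1 can switch to Moderate (5 → 9). Not NE.
(Heavy, Light, Light): Brand 2 can switch to None (12 → 18). Not NE.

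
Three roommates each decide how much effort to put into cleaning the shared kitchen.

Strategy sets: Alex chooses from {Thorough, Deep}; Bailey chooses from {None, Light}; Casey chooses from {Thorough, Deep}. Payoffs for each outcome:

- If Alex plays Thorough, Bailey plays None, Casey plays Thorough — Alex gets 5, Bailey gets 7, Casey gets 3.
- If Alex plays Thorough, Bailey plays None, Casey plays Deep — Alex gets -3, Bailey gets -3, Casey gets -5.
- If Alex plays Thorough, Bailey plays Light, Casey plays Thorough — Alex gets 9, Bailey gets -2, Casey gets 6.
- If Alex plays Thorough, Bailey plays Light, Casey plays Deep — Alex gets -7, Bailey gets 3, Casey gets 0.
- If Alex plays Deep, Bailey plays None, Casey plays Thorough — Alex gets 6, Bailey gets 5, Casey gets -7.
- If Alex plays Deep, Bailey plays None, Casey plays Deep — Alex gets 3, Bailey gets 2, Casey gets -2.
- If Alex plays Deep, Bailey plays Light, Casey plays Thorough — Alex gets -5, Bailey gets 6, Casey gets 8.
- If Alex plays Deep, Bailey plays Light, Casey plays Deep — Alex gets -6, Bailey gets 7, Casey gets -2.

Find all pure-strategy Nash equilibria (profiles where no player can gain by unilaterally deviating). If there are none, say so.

Check each profile: it is a Nash equilibrium iff no player can strictly gain by switching unilaterally.
(Thorough, None, Thorough): Alex can switch to Deep (5 → 6). Not NE.
(Thorough, None, Deep): Alex can switch to Deep (-3 → 3). Not NE.
(Thorough, Light, Thorough): Bailey can switch to None (-2 → 7). Not NE.
(Thorough, Light, Deep): Alex can switch to Deep (-7 → -6). Not NE.
(Deep, None, Thorough): Bailey can switch to Light (5 → 6). Not NE.
(Deep, None, Deep): Bailey can switch to Light (2 → 7). Not NE.
(Deep, Light, Thorough): Alex can switch to Thorough (-5 → 9). Not NE.
(Deep, Light, Deep): Casey can switch to Thorough (-2 → 8). Not NE.

none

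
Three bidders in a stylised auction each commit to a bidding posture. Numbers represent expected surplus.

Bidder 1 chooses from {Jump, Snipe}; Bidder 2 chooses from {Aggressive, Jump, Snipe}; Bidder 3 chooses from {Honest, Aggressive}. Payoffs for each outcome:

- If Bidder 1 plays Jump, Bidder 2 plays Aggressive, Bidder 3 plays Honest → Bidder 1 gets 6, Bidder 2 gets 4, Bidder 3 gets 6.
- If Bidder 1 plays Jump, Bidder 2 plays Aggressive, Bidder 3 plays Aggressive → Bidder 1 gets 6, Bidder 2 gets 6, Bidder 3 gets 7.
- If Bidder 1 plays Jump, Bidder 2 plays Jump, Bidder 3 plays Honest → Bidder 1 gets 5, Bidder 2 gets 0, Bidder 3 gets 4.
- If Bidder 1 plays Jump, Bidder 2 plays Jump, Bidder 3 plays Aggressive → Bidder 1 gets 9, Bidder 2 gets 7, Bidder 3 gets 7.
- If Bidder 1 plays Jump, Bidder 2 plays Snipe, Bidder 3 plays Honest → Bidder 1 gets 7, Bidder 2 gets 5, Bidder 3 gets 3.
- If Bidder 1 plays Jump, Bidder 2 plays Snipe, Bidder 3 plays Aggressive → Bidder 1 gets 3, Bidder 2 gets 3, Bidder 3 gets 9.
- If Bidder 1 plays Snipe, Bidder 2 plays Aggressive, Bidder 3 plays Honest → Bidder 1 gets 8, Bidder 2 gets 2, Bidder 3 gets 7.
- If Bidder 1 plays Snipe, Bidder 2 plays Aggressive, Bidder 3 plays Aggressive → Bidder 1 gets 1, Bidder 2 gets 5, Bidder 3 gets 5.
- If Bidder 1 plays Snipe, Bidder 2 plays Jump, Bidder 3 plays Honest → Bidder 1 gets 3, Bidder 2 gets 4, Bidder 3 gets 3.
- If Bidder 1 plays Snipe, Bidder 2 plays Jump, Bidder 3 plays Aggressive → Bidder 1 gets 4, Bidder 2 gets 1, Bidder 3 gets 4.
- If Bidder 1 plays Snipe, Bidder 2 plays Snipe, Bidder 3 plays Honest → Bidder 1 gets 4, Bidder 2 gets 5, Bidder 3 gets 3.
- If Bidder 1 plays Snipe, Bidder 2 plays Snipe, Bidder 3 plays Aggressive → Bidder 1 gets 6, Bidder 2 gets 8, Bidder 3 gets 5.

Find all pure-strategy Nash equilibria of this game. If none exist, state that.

(Jump, Aggressive, Honest): Bidder 1 can switch to Snipe (6 → 8). Not NE.
(Jump, Aggressive, Aggressive): Bidder 2 can switch to Jump (6 → 7). Not NE.
(Jump, Jump, Honest): Bidder 2 can switch to Aggressive (0 → 4). Not NE.
(Jump, Jump, Aggressive): Bidder 1 gets 9, best alternative 4; Bidder 2 gets 7, best alternative 6; Bidder 3 gets 7, best alternative 4. No profitable deviation — NE.
(Jump, Snipe, Honest): Bidder 3 can switch to Aggressive (3 → 9). Not NE.
(Jump, Snipe, Aggressive): Bidder 1 can switch to Snipe (3 → 6). Not NE.
(Snipe, Aggressive, Honest): Bidder 2 can switch to Jump (2 → 4). Not NE.
(Snipe, Snipe, Aggressive): Bidder 1 gets 6, best alternative 3; Bidder 2 gets 8, best alternative 5; Bidder 3 gets 5, best alternative 3. No profitable deviation — NE.
(The remaining 4 profiles each have a profitable deviation by the same check.)

Pure-strategy Nash equilibria: (Jump, Jump, Aggressive), (Snipe, Snipe, Aggressive)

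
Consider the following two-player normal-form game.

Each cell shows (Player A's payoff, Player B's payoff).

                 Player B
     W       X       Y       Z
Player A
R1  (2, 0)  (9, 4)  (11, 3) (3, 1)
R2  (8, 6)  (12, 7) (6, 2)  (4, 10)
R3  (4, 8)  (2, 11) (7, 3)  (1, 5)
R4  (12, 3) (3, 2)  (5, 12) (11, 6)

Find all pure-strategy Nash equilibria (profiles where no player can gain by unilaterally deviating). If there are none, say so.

(R1, W): Player A can switch to R2 (2 → 8). Not NE.
(R1, X): Player A can switch to R2 (9 → 12). Not NE.
(R1, Y): Player B can switch to X (3 → 4). Not NE.
(R1, Z): Player A can switch to R2 (3 → 4). Not NE.
(R2, W): Player A can switch to R4 (8 → 12). Not NE.
(R2, X): Player B can switch to Z (7 → 10). Not NE.
(R2, Y): Player A can switch to R1 (6 → 11). Not NE.
(R2, Z): Player A can switch to R4 (4 → 11). Not NE.
(The remaining 8 profiles each have a profitable deviation by the same check.)

There is no pure-strategy Nash equilibrium.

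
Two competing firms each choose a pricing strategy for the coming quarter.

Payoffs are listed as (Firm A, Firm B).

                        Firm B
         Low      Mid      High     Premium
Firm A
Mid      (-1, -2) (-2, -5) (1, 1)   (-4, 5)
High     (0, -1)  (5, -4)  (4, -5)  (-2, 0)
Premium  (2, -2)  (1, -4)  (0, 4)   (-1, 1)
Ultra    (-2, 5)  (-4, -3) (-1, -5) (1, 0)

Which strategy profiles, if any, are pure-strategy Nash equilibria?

Mark each player's best response to every combination of opponents' strategies; a profile where every player is best-responding is a pure Nash equilibrium.
Firm A against Low: payoffs -1, 0, 2, -2 → best response Premium.
Firm A against Mid: payoffs -2, 5, 1, -4 → best response High.
Firm A against High: payoffs 1, 4, 0, -1 → best response High.
Firm A against Premium: payoffs -4, -2, -1, 1 → best response Ultra.
Firm B against Mid: payoffs -2, -5, 1, 5 → best response Premium.
Firm B against High: payoffs -1, -4, -5, 0 → best response Premium.
Firm B against Premium: payoffs -2, -4, 4, 1 → best response High.
Firm B against Ultra: payoffs 5, -3, -5, 0 → best response Low.
No profile is a mutual best response for all players.

This game has no pure Nash equilibrium.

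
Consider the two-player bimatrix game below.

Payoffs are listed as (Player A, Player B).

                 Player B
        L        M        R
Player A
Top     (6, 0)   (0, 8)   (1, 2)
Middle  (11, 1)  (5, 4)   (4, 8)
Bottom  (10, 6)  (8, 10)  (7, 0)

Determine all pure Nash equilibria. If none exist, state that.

The unique pure-strategy Nash equilibrium is (Bottom, M).

(Top, L): Player A can switch to Middle (6 → 11). Not NE.
(Top, M): Player A can switch to Middle (0 → 5). Not NE.
(Top, R): Player A can switch to Middle (1 → 4). Not NE.
(Middle, L): Player B can switch to M (1 → 4). Not NE.
(Middle, M): Player A can switch to Bottom (5 → 8). Not NE.
(Middle, R): Player A can switch to Bottom (4 → 7). Not NE.
(Bottom, L): Player A can switch to Middle (10 → 11). Not NE.
(Bottom, M): Player A gets 8, best alternative 5; Player B gets 10, best alternative 6. No profitable deviation — NE.
(Bottom, R): Player B can switch to L (0 → 6). Not NE.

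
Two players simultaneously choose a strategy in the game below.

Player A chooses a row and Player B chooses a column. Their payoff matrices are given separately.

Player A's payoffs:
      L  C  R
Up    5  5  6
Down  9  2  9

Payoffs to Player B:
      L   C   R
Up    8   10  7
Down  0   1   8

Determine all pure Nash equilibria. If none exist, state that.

Player A against L: payoffs 5, 9 → best response Down.
Player A against C: payoffs 5, 2 → best response Up.
Player A against R: payoffs 6, 9 → best response Down.
Player B against Up: payoffs 8, 10, 7 → best response C.
Player B against Down: payoffs 0, 1, 8 → best response R.
Mutual best responses: (Up, C); (Down, R).

The pure Nash equilibria are (Up, C); (Down, R).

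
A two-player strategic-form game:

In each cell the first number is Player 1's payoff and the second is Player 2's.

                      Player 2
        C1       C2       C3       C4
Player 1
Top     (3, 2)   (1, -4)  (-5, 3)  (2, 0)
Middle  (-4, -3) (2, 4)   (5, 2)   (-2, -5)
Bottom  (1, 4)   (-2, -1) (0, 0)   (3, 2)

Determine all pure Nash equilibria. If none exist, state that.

Player 1 against C1: payoffs 3, -4, 1 → best response Top.
Player 1 against C2: payoffs 1, 2, -2 → best response Middle.
Player 1 against C3: payoffs -5, 5, 0 → best response Middle.
Player 1 against C4: payoffs 2, -2, 3 → best response Bottom.
Player 2 against Top: payoffs 2, -4, 3, 0 → best response C3.
Player 2 against Middle: payoffs -3, 4, 2, -5 → best response C2.
Player 2 against Bottom: payoffs 4, -1, 0, 2 → best response C1.
Mutual best responses: (Middle, C2).

(Middle, C2)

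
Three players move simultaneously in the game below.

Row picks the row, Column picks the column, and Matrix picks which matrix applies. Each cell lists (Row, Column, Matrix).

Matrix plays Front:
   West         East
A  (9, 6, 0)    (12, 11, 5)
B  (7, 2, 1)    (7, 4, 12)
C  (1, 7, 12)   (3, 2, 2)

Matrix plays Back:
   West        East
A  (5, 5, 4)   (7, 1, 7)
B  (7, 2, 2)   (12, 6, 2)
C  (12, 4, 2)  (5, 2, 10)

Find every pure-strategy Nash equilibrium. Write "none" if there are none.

Row against (West, Front): payoffs 9, 7, 1 → best response A.
Row against (West, Back): payoffs 5, 7, 12 → best response C.
Row against (East, Front): payoffs 12, 7, 3 → best response A.
Row against (East, Back): payoffs 7, 12, 5 → best response B.
Column against (A, Front): payoffs 6, 11 → best response East.
Column against (A, Back): payoffs 5, 1 → best response West.
Column against (B, Front): payoffs 2, 4 → best response East.
Column against (B, Back): payoffs 2, 6 → best response East.
Column against (C, Front): payoffs 7, 2 → best response West.
Column against (C, Back): payoffs 4, 2 → best response West.
Matrix against (A, West): payoffs 0, 4 → best response Back.
Matrix against (A, East): payoffs 5, 7 → best response Back.
Matrix against (B, West): payoffs 1, 2 → best response Back.
Matrix against (B, East): payoffs 12, 2 → best response Front.
Matrix against (C, West): payoffs 12, 2 → best response Front.
Matrix against (C, East): payoffs 2, 10 → best response Back.
No profile is a mutual best response for all players.

There is no pure-strategy Nash equilibrium.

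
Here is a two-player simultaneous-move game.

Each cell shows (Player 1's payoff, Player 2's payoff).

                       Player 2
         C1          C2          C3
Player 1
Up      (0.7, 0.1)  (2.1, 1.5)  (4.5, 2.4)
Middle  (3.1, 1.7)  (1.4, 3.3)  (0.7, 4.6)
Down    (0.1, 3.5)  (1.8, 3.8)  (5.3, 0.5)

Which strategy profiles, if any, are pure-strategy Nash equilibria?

(Up, C1): Player 1 can switch to Middle (0.7 → 3.1). Not NE.
(Up, C2): Player 2 can switch to C3 (1.5 → 2.4). Not NE.
(Up, C3): Player 1 can switch to Down (4.5 → 5.3). Not NE.
(Middle, C1): Player 2 can switch to C2 (1.7 → 3.3). Not NE.
(Middle, C2): Player 1 can switch to Up (1.4 → 2.1). Not NE.
(Middle, C3): Player 1 can switch to Up (0.7 → 4.5). Not NE.
(The remaining 3 profiles each have a profitable deviation by the same check.)

No pure-strategy Nash equilibrium.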